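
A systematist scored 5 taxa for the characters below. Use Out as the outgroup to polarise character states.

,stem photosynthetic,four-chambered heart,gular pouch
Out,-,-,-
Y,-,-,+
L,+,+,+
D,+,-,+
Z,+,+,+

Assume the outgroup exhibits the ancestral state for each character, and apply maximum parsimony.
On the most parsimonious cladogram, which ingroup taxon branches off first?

Y

The outgroup has state '-' for every character, so '+' is the derived state throughout.
Only D, L, and Z show the derived state '+' for stem photosynthetic, supporting them as a clade.
four-chambered heart: derived state '+' in L and Z only — synapomorphy for {L, Z}.
gular pouch (derived state '+') is shared by all ingroup taxa — unites the whole ingroup.
Most parsimonious ingroup topology: (Y,((L,Z),D)).
Y is sister to the clade containing all other ingroup taxa, so it is the earliest-diverging (most basal) ingroup lineage.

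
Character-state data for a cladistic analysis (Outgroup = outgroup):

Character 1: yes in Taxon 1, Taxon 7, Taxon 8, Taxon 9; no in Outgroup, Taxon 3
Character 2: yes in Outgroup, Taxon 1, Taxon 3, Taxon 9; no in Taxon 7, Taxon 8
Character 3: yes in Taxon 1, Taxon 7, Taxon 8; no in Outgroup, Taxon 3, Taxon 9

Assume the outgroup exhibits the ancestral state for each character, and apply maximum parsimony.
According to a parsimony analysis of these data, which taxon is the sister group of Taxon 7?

Taxon 8

Character polarity is set by the outgroup: the derived state is whichever differs from the outgroup's state, so for Character 2 the derived state is 'no', and for the remaining characters it is 'yes'.
Only Taxon 1, Taxon 7, Taxon 8, and Taxon 9 show the derived state 'yes' for Character 1, supporting them as a clade.
Character 2: derived state 'no' in Taxon 7 and Taxon 8 only — synapomorphy for {Taxon 7, Taxon 8}.
Character 3: derived state 'yes' in Taxon 1, Taxon 7, and Taxon 8 only — synapomorphy for {Taxon 1, Taxon 7, Taxon 8}.
Most parsimonious ingroup topology: (((Taxon 1,(Taxon 7,Taxon 8)),Taxon 9),Taxon 3).
Taxon 7 and Taxon 8 form a cherry on this tree, so they are sister taxa.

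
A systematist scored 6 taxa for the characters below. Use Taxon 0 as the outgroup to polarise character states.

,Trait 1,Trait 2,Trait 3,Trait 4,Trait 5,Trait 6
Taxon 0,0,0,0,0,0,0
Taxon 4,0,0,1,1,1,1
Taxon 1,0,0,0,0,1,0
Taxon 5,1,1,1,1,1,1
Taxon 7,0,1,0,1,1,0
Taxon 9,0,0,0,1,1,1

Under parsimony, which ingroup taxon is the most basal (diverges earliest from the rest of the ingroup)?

Taxon 1

The outgroup has state '0' for every character, so '1' is the derived state throughout.
Trait 1 (derived state '1') is unique to Taxon 5 (autapomorphy; uninformative for grouping).
Trait 2 (state '1') occurs in Taxon 5 and Taxon 7 but conflicts with the nesting implied by the other characters — most parsimoniously interpreted as homoplasy.
Trait 3: derived state '1' in Taxon 4 and Taxon 5 only — synapomorphy for {Taxon 4, Taxon 5}.
Trait 4 (derived state '1') is shared by Taxon 4, Taxon 5, Taxon 7, and Taxon 9 — a synapomorphy uniting that clade.
All ingroup taxa share the derived state '1' for Trait 5; it defines the ingroup but does not resolve relationships within it.
Trait 6: derived state '1' in Taxon 4, Taxon 5, and Taxon 9 only — synapomorphy for {Taxon 4, Taxon 5, Taxon 9}.
Most parsimonious ingroup topology: ((((Taxon 4,Taxon 5),Taxon 9),Taxon 7),Taxon 1).
Taxon 1 is sister to the clade containing all other ingroup taxa, so it is the earliest-diverging (most basal) ingroup lineage.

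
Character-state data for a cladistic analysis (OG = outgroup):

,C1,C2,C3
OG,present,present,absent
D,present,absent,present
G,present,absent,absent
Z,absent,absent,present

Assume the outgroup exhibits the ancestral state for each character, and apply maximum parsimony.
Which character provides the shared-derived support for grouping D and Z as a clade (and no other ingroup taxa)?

C3

Character polarity is set by the outgroup: the derived state is whichever differs from the outgroup's state, so for C1, C2 the derived state is 'absent', and for the remaining characters it is 'present'.
C1 (derived state 'absent') is unique to Z (autapomorphy; uninformative for grouping).
All ingroup taxa share the derived state 'absent' for C2; it defines the ingroup but does not resolve relationships within it.
C3 (derived state 'present') is shared by D and Z — a synapomorphy uniting that clade.
Most parsimonious ingroup topology: ((D,Z),G).
The clade {D, Z} is supported by C3: its derived state 'present' occurs in exactly those taxa and in no other taxon (including the outgroup).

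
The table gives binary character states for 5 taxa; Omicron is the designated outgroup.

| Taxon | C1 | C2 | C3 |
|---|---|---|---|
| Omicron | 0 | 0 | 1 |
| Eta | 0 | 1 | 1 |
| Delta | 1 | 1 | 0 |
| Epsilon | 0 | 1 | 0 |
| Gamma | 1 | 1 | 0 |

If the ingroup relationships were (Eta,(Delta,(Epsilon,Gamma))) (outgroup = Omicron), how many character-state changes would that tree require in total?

4

Map each character onto (Eta,(Delta,(Epsilon,Gamma))) (rooted by Omicron) and count the minimum state changes it requires (Fitch parsimony):
C1: 2; C2: 1; C3: 1.
Total tree length = 4.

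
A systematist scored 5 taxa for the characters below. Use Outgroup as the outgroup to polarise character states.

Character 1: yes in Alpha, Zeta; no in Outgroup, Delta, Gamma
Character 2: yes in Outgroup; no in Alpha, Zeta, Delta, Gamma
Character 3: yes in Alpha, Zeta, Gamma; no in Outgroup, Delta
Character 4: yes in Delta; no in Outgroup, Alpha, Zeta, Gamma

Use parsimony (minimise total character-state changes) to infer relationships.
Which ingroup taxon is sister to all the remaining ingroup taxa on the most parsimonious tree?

Delta

Character polarity is set by the outgroup: the derived state is whichever differs from the outgroup's state, so for Character 2 the derived state is 'no', and for the remaining characters it is 'yes'.
Only Alpha and Zeta show the derived state 'yes' for Character 1, supporting them as a clade.
All ingroup taxa share the derived state 'no' for Character 2; it defines the ingroup but does not resolve relationships within it.
Only Alpha, Gamma, and Zeta show the derived state 'yes' for Character 3, supporting them as a clade.
Character 4 (derived state 'yes') is unique to Delta (autapomorphy; uninformative for grouping).
Most parsimonious ingroup topology: (((Alpha,Zeta),Gamma),Delta).
Delta is sister to the clade containing all other ingroup taxa, so it is the earliest-diverging (most basal) ingroup lineage.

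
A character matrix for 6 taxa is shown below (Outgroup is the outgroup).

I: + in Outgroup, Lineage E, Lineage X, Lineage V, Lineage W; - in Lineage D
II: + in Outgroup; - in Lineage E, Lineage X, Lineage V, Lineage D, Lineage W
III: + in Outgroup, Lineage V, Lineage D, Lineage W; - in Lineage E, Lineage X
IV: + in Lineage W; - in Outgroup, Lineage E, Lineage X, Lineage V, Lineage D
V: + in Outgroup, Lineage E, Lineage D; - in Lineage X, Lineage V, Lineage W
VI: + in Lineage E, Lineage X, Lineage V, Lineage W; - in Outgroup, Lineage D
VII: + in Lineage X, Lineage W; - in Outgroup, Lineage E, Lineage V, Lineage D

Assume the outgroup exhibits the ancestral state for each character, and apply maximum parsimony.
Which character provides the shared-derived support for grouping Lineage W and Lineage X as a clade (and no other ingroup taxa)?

VII

Character polarity is set by the outgroup: the derived state is whichever differs from the outgroup's state, so for I, II, III, V the derived state is '-', and for the remaining characters it is '+'.
I: derived state '-' in Lineage D only — an autapomorphy, so it tells us nothing about relationships among taxa.
All ingroup taxa share the derived state '-' for II; it defines the ingroup but does not resolve relationships within it.
III groups Lineage E and Lineage X, which is incompatible with the clades supported by the remaining characters; treating it as convergent (homoplasy) costs fewer steps than any alternative tree.
IV (derived state '+') is unique to Lineage W (autapomorphy; uninformative for grouping).
V (derived state '-') is shared by Lineage V, Lineage W, and Lineage X — a synapomorphy uniting that clade.
Only Lineage E, Lineage V, Lineage W, and Lineage X show the derived state '+' for VI, supporting them as a clade.
VII: derived state '+' in Lineage W and Lineage X only — synapomorphy for {Lineage W, Lineage X}.
Most parsimonious ingroup topology: ((Lineage E,((Lineage X,Lineage W),Lineage V)),Lineage D).
The clade {Lineage W, Lineage X} is supported by VII: its derived state '+' occurs in exactly those taxa and in no other taxon (including the outgroup).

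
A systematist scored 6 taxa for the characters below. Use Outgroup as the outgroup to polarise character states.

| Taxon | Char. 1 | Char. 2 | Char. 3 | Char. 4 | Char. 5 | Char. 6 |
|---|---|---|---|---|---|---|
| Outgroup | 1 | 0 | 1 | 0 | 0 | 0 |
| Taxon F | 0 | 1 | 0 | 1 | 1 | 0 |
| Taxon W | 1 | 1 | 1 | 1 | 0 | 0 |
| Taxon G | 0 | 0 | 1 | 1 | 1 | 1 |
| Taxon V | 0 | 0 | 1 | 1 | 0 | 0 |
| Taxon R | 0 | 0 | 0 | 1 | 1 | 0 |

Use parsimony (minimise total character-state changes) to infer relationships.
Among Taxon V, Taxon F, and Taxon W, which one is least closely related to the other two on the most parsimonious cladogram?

Taxon W

Character polarity is set by the outgroup: the derived state is whichever differs from the outgroup's state, so for Char. 1, Char. 3 the derived state is '0', and for the remaining characters it is '1'.
Char. 1: derived state '0' in Taxon F, Taxon G, Taxon R, and Taxon V only — synapomorphy for {Taxon F, Taxon G, Taxon R, Taxon V}.
Char. 2 groups Taxon F and Taxon W, which is incompatible with the clades supported by the remaining characters; treating it as convergent (homoplasy) costs fewer steps than any alternative tree.
Char. 3: derived state '0' in Taxon F and Taxon R only — synapomorphy for {Taxon F, Taxon R}.
Char. 4 (derived state '1') is shared by all ingroup taxa — unites the whole ingroup.
Only Taxon F, Taxon G, and Taxon R show the derived state '1' for Char. 5, supporting them as a clade.
Char. 6 (derived state '1') is unique to Taxon G (autapomorphy; uninformative for grouping).
Most parsimonious ingroup topology: ((((Taxon F,Taxon R),Taxon G),Taxon V),Taxon W).
Taxon V and Taxon F share a more recent common ancestor with each other than either does with Taxon W, so Taxon W is the least closely related of the three.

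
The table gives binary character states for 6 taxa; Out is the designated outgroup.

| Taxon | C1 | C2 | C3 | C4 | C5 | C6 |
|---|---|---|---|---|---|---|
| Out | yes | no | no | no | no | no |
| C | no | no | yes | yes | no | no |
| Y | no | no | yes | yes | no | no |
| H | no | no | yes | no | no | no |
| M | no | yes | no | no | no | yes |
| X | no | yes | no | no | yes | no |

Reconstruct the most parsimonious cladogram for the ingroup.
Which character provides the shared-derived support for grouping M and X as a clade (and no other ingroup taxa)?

Character polarity is set by the outgroup: the derived state is whichever differs from the outgroup's state, so for C1 the derived state is 'no', and for the remaining characters it is 'yes'.
All ingroup taxa share the derived state 'no' for C1; it defines the ingroup but does not resolve relationships within it.
C2: derived state 'yes' in M and X only — synapomorphy for {M, X}.
C3: derived state 'yes' in C, H, and Y only — synapomorphy for {C, H, Y}.
Only C and Y show the derived state 'yes' for C4, supporting them as a clade.
C5: derived state 'yes' in X only — an autapomorphy, so it tells us nothing about relationships among taxa.
C6 (derived state 'yes') is unique to M (autapomorphy; uninformative for grouping).
Most parsimonious ingroup topology: (((C,Y),H),(M,X)).
The clade {M, X} is supported by C2: its derived state 'yes' occurs in exactly those taxa and in no other taxon (including the outgroup).

C2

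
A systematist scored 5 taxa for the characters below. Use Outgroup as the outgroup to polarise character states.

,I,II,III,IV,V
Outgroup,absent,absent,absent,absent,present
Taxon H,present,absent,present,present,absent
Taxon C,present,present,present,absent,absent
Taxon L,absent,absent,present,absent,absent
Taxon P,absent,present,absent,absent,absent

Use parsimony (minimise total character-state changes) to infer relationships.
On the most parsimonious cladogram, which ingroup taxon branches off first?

Taxon P

Character polarity is set by the outgroup: the derived state is whichever differs from the outgroup's state, so for V the derived state is 'absent', and for the remaining characters it is 'present'.
I (derived state 'present') is shared by Taxon C and Taxon H — a synapomorphy uniting that clade.
II (state 'present') occurs in Taxon C and Taxon P but conflicts with the nesting implied by the other characters — most parsimoniously interpreted as homoplasy.
III (derived state 'present') is shared by Taxon C, Taxon H, and Taxon L — a synapomorphy uniting that clade.
IV (derived state 'present') is unique to Taxon H (autapomorphy; uninformative for grouping).
All ingroup taxa share the derived state 'absent' for V; it defines the ingroup but does not resolve relationships within it.
Most parsimonious ingroup topology: (((Taxon H,Taxon C),Taxon L),Taxon P).
Taxon P is sister to the clade containing all other ingroup taxa, so it is the earliest-diverging (most basal) ingroup lineage.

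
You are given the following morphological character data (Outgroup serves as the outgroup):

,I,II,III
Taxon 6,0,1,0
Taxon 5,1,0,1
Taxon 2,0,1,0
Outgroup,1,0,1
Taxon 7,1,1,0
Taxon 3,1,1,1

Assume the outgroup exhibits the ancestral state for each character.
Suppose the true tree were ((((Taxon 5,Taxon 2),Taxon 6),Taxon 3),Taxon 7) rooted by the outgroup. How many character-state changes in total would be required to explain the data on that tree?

Map each character onto ((((Taxon 5,Taxon 2),Taxon 6),Taxon 3),Taxon 7) (rooted by Outgroup) and count the minimum state changes it requires (Fitch parsimony):
I: 2; II: 2; III: 3.
Total tree length = 7.

7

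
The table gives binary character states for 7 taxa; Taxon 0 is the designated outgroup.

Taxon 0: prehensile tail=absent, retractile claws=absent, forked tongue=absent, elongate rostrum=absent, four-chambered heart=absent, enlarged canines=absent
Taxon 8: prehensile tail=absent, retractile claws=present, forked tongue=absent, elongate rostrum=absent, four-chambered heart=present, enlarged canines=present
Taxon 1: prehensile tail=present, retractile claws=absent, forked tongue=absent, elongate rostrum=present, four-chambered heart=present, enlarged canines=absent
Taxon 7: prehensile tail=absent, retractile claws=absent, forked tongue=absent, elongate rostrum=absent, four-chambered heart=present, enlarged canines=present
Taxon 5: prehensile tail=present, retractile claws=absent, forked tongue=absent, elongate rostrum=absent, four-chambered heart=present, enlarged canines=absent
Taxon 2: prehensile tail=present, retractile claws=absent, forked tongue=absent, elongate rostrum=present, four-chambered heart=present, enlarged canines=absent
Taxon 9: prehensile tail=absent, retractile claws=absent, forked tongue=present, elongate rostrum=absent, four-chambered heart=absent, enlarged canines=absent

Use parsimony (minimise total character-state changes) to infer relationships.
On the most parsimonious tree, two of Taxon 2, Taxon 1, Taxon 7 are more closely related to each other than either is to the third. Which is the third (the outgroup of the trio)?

The outgroup has state 'absent' for every character, so 'present' is the derived state throughout.
prehensile tail (derived state 'present') is shared by Taxon 1, Taxon 2, and Taxon 5 — a synapomorphy uniting that clade.
retractile claws: derived state 'present' in Taxon 8 only — an autapomorphy, so it tells us nothing about relationships among taxa.
forked tongue (derived state 'present') is unique to Taxon 9 (autapomorphy; uninformative for grouping).
elongate rostrum (derived state 'present') is shared by Taxon 1 and Taxon 2 — a synapomorphy uniting that clade.
four-chambered heart (derived state 'present') is shared by Taxon 1, Taxon 2, Taxon 5, Taxon 7, and Taxon 8 — a synapomorphy uniting that clade.
enlarged canines: derived state 'present' in Taxon 7 and Taxon 8 only — synapomorphy for {Taxon 7, Taxon 8}.
Most parsimonious ingroup topology: (((Taxon 8,Taxon 7),((Taxon 1,Taxon 2),Taxon 5)),Taxon 9).
Taxon 2 and Taxon 1 share a more recent common ancestor with each other than either does with Taxon 7, so Taxon 7 is the least closely related of the three.

Taxon 7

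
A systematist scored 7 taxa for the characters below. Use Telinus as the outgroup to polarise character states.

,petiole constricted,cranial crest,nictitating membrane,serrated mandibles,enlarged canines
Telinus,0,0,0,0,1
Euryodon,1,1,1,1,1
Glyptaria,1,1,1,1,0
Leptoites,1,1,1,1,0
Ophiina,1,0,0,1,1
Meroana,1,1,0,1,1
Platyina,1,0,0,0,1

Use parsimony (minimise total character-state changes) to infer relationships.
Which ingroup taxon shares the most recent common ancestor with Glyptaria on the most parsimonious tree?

Leptoites

Character polarity is set by the outgroup: the derived state is whichever differs from the outgroup's state, so for enlarged canines the derived state is '0', and for the remaining characters it is '1'.
All ingroup taxa share the derived state '1' for petiole constricted; it defines the ingroup but does not resolve relationships within it.
Only Euryodon, Glyptaria, Leptoites, and Meroana show the derived state '1' for cranial crest, supporting them as a clade.
nictitating membrane: derived state '1' in Euryodon, Glyptaria, and Leptoites only — synapomorphy for {Euryodon, Glyptaria, Leptoites}.
serrated mandibles: derived state '1' in Euryodon, Glyptaria, Leptoites, Meroana, and Ophiina only — synapomorphy for {Euryodon, Glyptaria, Leptoites, Meroana, Ophiina}.
Only Glyptaria and Leptoites show the derived state '0' for enlarged canines, supporting them as a clade.
Most parsimonious ingroup topology: ((((Euryodon,(Glyptaria,Leptoites)),Meroana),Ophiina),Platyina).
Glyptaria and Leptoites form a cherry on this tree, so they are sister taxa.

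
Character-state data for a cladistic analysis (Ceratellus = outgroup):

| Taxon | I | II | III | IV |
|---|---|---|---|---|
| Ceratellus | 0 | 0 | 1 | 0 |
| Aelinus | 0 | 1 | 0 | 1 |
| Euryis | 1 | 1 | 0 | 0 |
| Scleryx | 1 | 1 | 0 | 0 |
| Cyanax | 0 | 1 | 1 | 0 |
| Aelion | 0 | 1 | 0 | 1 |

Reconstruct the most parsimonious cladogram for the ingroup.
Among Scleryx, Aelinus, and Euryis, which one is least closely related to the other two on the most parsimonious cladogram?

Character polarity is set by the outgroup: the derived state is whichever differs from the outgroup's state, so for III the derived state is '0', and for the remaining characters it is '1'.
I (derived state '1') is shared by Euryis and Scleryx — a synapomorphy uniting that clade.
All ingroup taxa share the derived state '1' for II; it defines the ingroup but does not resolve relationships within it.
III: derived state '0' in Aelinus, Aelion, Euryis, and Scleryx only — synapomorphy for {Aelinus, Aelion, Euryis, Scleryx}.
IV: derived state '1' in Aelinus and Aelion only — synapomorphy for {Aelinus, Aelion}.
Most parsimonious ingroup topology: (((Aelinus,Aelion),(Euryis,Scleryx)),Cyanax).
Euryis and Scleryx share a more recent common ancestor with each other than either does with Aelinus, so Aelinus is the least closely related of the three.

Aelinus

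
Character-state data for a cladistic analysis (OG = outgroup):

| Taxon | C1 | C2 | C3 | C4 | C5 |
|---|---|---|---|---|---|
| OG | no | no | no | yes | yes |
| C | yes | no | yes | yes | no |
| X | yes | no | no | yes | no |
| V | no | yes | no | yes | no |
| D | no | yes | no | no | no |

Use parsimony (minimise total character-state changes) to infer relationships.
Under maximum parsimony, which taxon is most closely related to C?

X

Character polarity is set by the outgroup: the derived state is whichever differs from the outgroup's state, so for C4, C5 the derived state is 'no', and for the remaining characters it is 'yes'.
C1: derived state 'yes' in C and X only — synapomorphy for {C, X}.
C2: derived state 'yes' in D and V only — synapomorphy for {D, V}.
C3 (derived state 'yes') is unique to C (autapomorphy; uninformative for grouping).
C4 (derived state 'no') is unique to D (autapomorphy; uninformative for grouping).
C5 (derived state 'no') is shared by all ingroup taxa — unites the whole ingroup.
Most parsimonious ingroup topology: ((C,X),(V,D)).
C and X form a cherry on this tree, so they are sister taxa.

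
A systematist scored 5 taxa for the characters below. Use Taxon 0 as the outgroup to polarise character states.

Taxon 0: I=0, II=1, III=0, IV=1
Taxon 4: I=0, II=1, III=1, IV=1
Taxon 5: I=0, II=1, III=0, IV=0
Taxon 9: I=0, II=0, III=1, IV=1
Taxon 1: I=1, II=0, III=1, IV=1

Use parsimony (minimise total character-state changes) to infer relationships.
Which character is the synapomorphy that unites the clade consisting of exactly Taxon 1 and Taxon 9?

II

Character polarity is set by the outgroup: the derived state is whichever differs from the outgroup's state, so for II, IV the derived state is '0', and for the remaining characters it is '1'.
I (derived state '1') is unique to Taxon 1 (autapomorphy; uninformative for grouping).
II (derived state '0') is shared by Taxon 1 and Taxon 9 — a synapomorphy uniting that clade.
Only Taxon 1, Taxon 4, and Taxon 9 show the derived state '1' for III, supporting them as a clade.
IV (derived state '0') is unique to Taxon 5 (autapomorphy; uninformative for grouping).
Most parsimonious ingroup topology: ((Taxon 4,(Taxon 9,Taxon 1)),Taxon 5).
The clade {Taxon 1, Taxon 9} is supported by II: its derived state '0' occurs in exactly those taxa and in no other taxon (including the outgroup).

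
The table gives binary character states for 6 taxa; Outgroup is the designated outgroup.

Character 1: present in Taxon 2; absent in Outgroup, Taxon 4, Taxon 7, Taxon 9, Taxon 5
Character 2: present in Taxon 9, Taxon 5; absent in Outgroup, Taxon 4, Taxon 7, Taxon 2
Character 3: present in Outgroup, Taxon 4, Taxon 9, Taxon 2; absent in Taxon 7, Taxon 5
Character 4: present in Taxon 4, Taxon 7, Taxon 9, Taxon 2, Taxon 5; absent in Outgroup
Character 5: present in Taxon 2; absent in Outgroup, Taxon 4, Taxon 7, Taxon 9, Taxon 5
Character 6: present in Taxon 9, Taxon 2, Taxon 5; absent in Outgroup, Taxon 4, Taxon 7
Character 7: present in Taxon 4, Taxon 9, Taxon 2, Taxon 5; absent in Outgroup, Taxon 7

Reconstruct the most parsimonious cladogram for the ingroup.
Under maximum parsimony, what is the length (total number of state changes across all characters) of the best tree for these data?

8

Character polarity is set by the outgroup: the derived state is whichever differs from the outgroup's state, so for Character 3 the derived state is 'absent', and for the remaining characters it is 'present'.
Character 1: derived state 'present' in Taxon 2 only — an autapomorphy, so it tells us nothing about relationships among taxa.
Only Taxon 5 and Taxon 9 show the derived state 'present' for Character 2, supporting them as a clade.
Character 3 (state 'absent') occurs in Taxon 5 and Taxon 7 but conflicts with the nesting implied by the other characters — most parsimoniously interpreted as homoplasy.
Character 4 (derived state 'present') is shared by all ingroup taxa — unites the whole ingroup.
Character 5: derived state 'present' in Taxon 2 only — an autapomorphy, so it tells us nothing about relationships among taxa.
Character 6: derived state 'present' in Taxon 2, Taxon 5, and Taxon 9 only — synapomorphy for {Taxon 2, Taxon 5, Taxon 9}.
Only Taxon 2, Taxon 4, Taxon 5, and Taxon 9 show the derived state 'present' for Character 7, supporting them as a clade.
Most parsimonious ingroup topology: ((Taxon 4,((Taxon 9,Taxon 5),Taxon 2)),Taxon 7).
Changes per character on this tree: Character 1: 1; Character 2: 1; Character 3: 2; Character 4: 1; Character 5: 1; Character 6: 1; Character 7: 1.
Total = 8.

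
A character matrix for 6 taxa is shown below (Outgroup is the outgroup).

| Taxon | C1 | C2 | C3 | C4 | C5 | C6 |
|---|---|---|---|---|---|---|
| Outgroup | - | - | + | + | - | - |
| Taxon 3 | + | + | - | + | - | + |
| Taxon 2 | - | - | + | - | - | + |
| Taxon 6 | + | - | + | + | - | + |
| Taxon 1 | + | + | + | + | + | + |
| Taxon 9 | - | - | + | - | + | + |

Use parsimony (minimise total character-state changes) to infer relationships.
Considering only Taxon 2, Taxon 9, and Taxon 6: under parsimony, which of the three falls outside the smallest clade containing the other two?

Character polarity is set by the outgroup: the derived state is whichever differs from the outgroup's state, so for C3, C4 the derived state is '-', and for the remaining characters it is '+'.
Only Taxon 1, Taxon 3, and Taxon 6 show the derived state '+' for C1, supporting them as a clade.
C2 (derived state '+') is shared by Taxon 1 and Taxon 3 — a synapomorphy uniting that clade.
C3 (derived state '-') is unique to Taxon 3 (autapomorphy; uninformative for grouping).
Only Taxon 2 and Taxon 9 show the derived state '-' for C4, supporting them as a clade.
C5 (state '+') occurs in Taxon 1 and Taxon 9 but conflicts with the nesting implied by the other characters — most parsimoniously interpreted as homoplasy.
All ingroup taxa share the derived state '+' for C6; it defines the ingroup but does not resolve relationships within it.
Most parsimonious ingroup topology: (((Taxon 3,Taxon 1),Taxon 6),(Taxon 2,Taxon 9)).
Taxon 2 and Taxon 9 share a more recent common ancestor with each other than either does with Taxon 6, so Taxon 6 is the least closely related of the three.

Taxon 6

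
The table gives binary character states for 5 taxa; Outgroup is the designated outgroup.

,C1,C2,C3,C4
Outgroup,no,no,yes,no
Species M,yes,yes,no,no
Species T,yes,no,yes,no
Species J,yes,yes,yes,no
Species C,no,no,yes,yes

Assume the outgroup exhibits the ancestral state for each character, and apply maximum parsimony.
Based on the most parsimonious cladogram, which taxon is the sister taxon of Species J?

Species M

Character polarity is set by the outgroup: the derived state is whichever differs from the outgroup's state, so for C3 the derived state is 'no', and for the remaining characters it is 'yes'.
Only Species J, Species M, and Species T show the derived state 'yes' for C1, supporting them as a clade.
C2 (derived state 'yes') is shared by Species J and Species M — a synapomorphy uniting that clade.
C3: derived state 'no' in Species M only — an autapomorphy, so it tells us nothing about relationships among taxa.
C4: derived state 'yes' in Species C only — an autapomorphy, so it tells us nothing about relationships among taxa.
Most parsimonious ingroup topology: (((Species M,Species J),Species T),Species C).
Species J and Species M form a cherry on this tree, so they are sister taxa.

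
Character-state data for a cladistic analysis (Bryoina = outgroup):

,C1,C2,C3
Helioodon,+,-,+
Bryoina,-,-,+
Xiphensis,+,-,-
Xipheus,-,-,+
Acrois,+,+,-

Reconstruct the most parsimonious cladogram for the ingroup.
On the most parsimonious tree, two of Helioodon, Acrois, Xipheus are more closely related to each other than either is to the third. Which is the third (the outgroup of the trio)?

Xipheus

Character polarity is set by the outgroup: the derived state is whichever differs from the outgroup's state, so for C3 the derived state is '-', and for the remaining characters it is '+'.
C1: derived state '+' in Acrois, Helioodon, and Xiphensis only — synapomorphy for {Acrois, Helioodon, Xiphensis}.
C2: derived state '+' in Acrois only — an autapomorphy, so it tells us nothing about relationships among taxa.
C3 (derived state '-') is shared by Acrois and Xiphensis — a synapomorphy uniting that clade.
Most parsimonious ingroup topology: (((Acrois,Xiphensis),Helioodon),Xipheus).
Helioodon and Acrois share a more recent common ancestor with each other than either does with Xipheus, so Xipheus is the least closely related of the three.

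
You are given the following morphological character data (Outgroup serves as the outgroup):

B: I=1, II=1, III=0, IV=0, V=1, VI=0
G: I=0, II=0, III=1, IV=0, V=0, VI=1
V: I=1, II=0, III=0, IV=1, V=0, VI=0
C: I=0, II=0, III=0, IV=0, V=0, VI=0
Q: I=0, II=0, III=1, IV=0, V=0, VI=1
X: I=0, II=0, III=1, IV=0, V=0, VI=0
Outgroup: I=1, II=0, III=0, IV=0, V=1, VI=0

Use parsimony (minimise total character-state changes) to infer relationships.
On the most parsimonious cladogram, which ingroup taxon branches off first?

B

Character polarity is set by the outgroup: the derived state is whichever differs from the outgroup's state, so for I, V the derived state is '0', and for the remaining characters it is '1'.
I: derived state '0' in C, G, Q, and X only — synapomorphy for {C, G, Q, X}.
II (derived state '1') is unique to B (autapomorphy; uninformative for grouping).
Only G, Q, and X show the derived state '1' for III, supporting them as a clade.
IV (derived state '1') is unique to V (autapomorphy; uninformative for grouping).
V: derived state '0' in C, G, Q, V, and X only — synapomorphy for {C, G, Q, V, X}.
VI: derived state '1' in G and Q only — synapomorphy for {G, Q}.
Most parsimonious ingroup topology: ((V,(((Q,G),X),C)),B).
B is sister to the clade containing all other ingroup taxa, so it is the earliest-diverging (most basal) ingroup lineage.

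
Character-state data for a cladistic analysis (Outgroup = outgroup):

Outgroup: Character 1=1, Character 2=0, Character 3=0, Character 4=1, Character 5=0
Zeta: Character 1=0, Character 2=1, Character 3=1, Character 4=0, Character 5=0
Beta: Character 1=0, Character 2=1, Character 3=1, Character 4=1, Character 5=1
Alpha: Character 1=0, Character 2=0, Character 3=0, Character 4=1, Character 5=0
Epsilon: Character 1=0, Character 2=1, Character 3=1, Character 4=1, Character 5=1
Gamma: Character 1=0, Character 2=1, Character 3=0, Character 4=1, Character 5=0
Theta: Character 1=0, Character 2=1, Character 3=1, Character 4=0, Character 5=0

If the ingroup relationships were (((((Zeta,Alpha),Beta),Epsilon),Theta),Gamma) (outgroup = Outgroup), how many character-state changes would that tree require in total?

9

Map each character onto (((((Zeta,Alpha),Beta),Epsilon),Theta),Gamma) (rooted by Outgroup) and count the minimum state changes it requires (Fitch parsimony):
Character 1: 1; Character 2: 2; Character 3: 2; Character 4: 2; Character 5: 2.
Total tree length = 9.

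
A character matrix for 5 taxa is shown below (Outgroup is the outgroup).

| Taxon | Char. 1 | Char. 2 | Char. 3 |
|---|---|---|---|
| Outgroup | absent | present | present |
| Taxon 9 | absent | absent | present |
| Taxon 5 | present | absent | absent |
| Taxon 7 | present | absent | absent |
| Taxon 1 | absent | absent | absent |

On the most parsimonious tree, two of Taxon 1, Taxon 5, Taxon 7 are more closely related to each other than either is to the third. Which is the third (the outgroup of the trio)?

Taxon 1

Character polarity is set by the outgroup: the derived state is whichever differs from the outgroup's state, so for Char. 2, Char. 3 the derived state is 'absent', and for the remaining characters it is 'present'.
Char. 1: derived state 'present' in Taxon 5 and Taxon 7 only — synapomorphy for {Taxon 5, Taxon 7}.
Char. 2 (derived state 'absent') is shared by all ingroup taxa — unites the whole ingroup.
Char. 3: derived state 'absent' in Taxon 1, Taxon 5, and Taxon 7 only — synapomorphy for {Taxon 1, Taxon 5, Taxon 7}.
Most parsimonious ingroup topology: (Taxon 9,((Taxon 5,Taxon 7),Taxon 1)).
Taxon 7 and Taxon 5 share a more recent common ancestor with each other than either does with Taxon 1, so Taxon 1 is the least closely related of the three.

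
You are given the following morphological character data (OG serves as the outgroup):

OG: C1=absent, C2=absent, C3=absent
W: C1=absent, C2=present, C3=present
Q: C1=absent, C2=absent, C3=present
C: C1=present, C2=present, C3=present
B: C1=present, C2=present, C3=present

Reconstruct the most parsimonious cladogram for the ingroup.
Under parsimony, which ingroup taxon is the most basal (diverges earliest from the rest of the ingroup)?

The outgroup has state 'absent' for every character, so 'present' is the derived state throughout.
C1: derived state 'present' in B and C only — synapomorphy for {B, C}.
Only B, C, and W show the derived state 'present' for C2, supporting them as a clade.
All ingroup taxa share the derived state 'present' for C3; it defines the ingroup but does not resolve relationships within it.
Most parsimonious ingroup topology: ((W,(C,B)),Q).
Q is sister to the clade containing all other ingroup taxa, so it is the earliest-diverging (most basal) ingroup lineage.

Q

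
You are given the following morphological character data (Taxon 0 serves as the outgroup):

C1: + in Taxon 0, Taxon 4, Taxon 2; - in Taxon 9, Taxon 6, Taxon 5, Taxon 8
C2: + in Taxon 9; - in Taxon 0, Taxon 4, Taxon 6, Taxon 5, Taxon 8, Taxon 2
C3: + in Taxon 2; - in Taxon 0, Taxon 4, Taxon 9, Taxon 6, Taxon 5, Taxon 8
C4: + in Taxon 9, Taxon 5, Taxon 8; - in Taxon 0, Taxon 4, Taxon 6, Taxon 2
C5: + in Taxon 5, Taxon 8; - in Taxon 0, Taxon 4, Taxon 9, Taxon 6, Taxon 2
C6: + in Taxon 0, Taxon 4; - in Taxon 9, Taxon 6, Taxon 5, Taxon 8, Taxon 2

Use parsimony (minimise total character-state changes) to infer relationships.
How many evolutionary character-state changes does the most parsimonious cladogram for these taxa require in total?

Character polarity is set by the outgroup: the derived state is whichever differs from the outgroup's state, so for C1, C6 the derived state is '-', and for the remaining characters it is '+'.
C1: derived state '-' in Taxon 5, Taxon 6, Taxon 8, and Taxon 9 only — synapomorphy for {Taxon 5, Taxon 6, Taxon 8, Taxon 9}.
C2: derived state '+' in Taxon 9 only — an autapomorphy, so it tells us nothing about relationships among taxa.
C3 (derived state '+') is unique to Taxon 2 (autapomorphy; uninformative for grouping).
C4 (derived state '+') is shared by Taxon 5, Taxon 8, and Taxon 9 — a synapomorphy uniting that clade.
Only Taxon 5 and Taxon 8 show the derived state '+' for C5, supporting them as a clade.
C6: derived state '-' in Taxon 2, Taxon 5, Taxon 6, Taxon 8, and Taxon 9 only — synapomorphy for {Taxon 2, Taxon 5, Taxon 6, Taxon 8, Taxon 9}.
Most parsimonious ingroup topology: (Taxon 4,(((Taxon 9,(Taxon 5,Taxon 8)),Taxon 6),Taxon 2)).
Changes per character on this tree: C1: 1; C2: 1; C3: 1; C4: 1; C5: 1; C6: 1.
Total = 6.

6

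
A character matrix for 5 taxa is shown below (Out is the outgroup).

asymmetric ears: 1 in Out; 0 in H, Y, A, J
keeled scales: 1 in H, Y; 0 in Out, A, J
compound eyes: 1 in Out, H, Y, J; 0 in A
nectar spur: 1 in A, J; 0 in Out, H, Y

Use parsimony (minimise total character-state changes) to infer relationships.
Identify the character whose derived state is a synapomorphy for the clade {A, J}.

nectar spur

Character polarity is set by the outgroup: the derived state is whichever differs from the outgroup's state, so for asymmetric ears, compound eyes the derived state is '0', and for the remaining characters it is '1'.
asymmetric ears (derived state '0') is shared by all ingroup taxa — unites the whole ingroup.
Only H and Y show the derived state '1' for keeled scales, supporting them as a clade.
compound eyes: derived state '0' in A only — an autapomorphy, so it tells us nothing about relationships among taxa.
Only A and J show the derived state '1' for nectar spur, supporting them as a clade.
Most parsimonious ingroup topology: ((H,Y),(A,J)).
The clade {A, J} is supported by nectar spur: its derived state '1' occurs in exactly those taxa and in no other taxon (including the outgroup).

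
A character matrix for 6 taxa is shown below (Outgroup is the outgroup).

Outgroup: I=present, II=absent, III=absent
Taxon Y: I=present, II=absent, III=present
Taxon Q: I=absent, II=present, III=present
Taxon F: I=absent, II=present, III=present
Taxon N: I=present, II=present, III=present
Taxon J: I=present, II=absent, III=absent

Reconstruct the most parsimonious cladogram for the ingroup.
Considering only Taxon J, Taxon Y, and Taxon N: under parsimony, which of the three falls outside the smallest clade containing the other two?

Taxon J

Character polarity is set by the outgroup: the derived state is whichever differs from the outgroup's state, so for I the derived state is 'absent', and for the remaining characters it is 'present'.
I: derived state 'absent' in Taxon F and Taxon Q only — synapomorphy for {Taxon F, Taxon Q}.
II (derived state 'present') is shared by Taxon F, Taxon N, and Taxon Q — a synapomorphy uniting that clade.
III: derived state 'present' in Taxon F, Taxon N, Taxon Q, and Taxon Y only — synapomorphy for {Taxon F, Taxon N, Taxon Q, Taxon Y}.
Most parsimonious ingroup topology: ((Taxon Y,((Taxon Q,Taxon F),Taxon N)),Taxon J).
Taxon N and Taxon Y share a more recent common ancestor with each other than either does with Taxon J, so Taxon J is the least closely related of the three.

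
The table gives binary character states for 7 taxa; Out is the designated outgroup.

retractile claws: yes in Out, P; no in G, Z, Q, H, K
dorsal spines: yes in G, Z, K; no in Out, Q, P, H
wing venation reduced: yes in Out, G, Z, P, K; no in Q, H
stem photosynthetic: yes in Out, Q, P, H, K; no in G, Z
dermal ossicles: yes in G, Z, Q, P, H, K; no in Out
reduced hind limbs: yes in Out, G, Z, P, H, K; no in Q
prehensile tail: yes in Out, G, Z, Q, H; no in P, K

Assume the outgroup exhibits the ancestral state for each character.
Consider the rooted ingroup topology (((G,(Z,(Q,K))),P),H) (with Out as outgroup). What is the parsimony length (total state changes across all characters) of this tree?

12

Map each character onto (((G,(Z,(Q,K))),P),H) (rooted by Out) and count the minimum state changes it requires (Fitch parsimony):
retractile claws: 2; dorsal spines: 2; wing venation reduced: 2; stem photosynthetic: 2; dermal ossicles: 1; reduced hind limbs: 1; prehensile tail: 2.
Total tree length = 12.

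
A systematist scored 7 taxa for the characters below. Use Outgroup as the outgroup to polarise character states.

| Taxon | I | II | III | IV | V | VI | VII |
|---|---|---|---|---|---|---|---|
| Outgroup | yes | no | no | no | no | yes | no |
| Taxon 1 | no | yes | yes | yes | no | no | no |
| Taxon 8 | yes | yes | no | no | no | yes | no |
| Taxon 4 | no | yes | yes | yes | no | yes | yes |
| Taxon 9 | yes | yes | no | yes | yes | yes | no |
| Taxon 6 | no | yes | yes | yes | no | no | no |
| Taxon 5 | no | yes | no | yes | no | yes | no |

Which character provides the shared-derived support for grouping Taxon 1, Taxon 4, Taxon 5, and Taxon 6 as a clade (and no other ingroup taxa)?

I

Character polarity is set by the outgroup: the derived state is whichever differs from the outgroup's state, so for I, VI the derived state is 'no', and for the remaining characters it is 'yes'.
I: derived state 'no' in Taxon 1, Taxon 4, Taxon 5, and Taxon 6 only — synapomorphy for {Taxon 1, Taxon 4, Taxon 5, Taxon 6}.
II (derived state 'yes') is shared by all ingroup taxa — unites the whole ingroup.
III (derived state 'yes') is shared by Taxon 1, Taxon 4, and Taxon 6 — a synapomorphy uniting that clade.
Only Taxon 1, Taxon 4, Taxon 5, Taxon 6, and Taxon 9 show the derived state 'yes' for IV, supporting them as a clade.
V (derived state 'yes') is unique to Taxon 9 (autapomorphy; uninformative for grouping).
VI: derived state 'no' in Taxon 1 and Taxon 6 only — synapomorphy for {Taxon 1, Taxon 6}.
VII: derived state 'yes' in Taxon 4 only — an autapomorphy, so it tells us nothing about relationships among taxa.
Most parsimonious ingroup topology: (((((Taxon 1,Taxon 6),Taxon 4),Taxon 5),Taxon 9),Taxon 8).
The clade {Taxon 1, Taxon 4, Taxon 5, Taxon 6} is supported by I: its derived state 'no' occurs in exactly those taxa and in no other taxon (including the outgroup).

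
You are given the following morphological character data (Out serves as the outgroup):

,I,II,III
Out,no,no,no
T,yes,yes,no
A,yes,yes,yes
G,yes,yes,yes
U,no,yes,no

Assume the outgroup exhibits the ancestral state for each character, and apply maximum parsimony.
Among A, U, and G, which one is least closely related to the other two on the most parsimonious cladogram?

The outgroup has state 'no' for every character, so 'yes' is the derived state throughout.
I (derived state 'yes') is shared by A, G, and T — a synapomorphy uniting that clade.
II (derived state 'yes') is shared by all ingroup taxa — unites the whole ingroup.
Only A and G show the derived state 'yes' for III, supporting them as a clade.
Most parsimonious ingroup topology: ((T,(A,G)),U).
A and G share a more recent common ancestor with each other than either does with U, so U is the least closely related of the three.

U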